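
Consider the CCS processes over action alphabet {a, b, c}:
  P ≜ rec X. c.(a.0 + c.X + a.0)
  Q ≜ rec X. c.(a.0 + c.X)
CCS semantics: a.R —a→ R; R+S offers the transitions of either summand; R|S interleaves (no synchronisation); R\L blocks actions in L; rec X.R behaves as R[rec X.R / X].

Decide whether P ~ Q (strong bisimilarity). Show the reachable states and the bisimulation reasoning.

YES

LTS(P): 3 reachable states
  p0 = rec X. c.(a.0 + c.X + a.0) :: —c→ p1
  p1 = a.0 + c.(rec X. c.(a.0 + c.X + a.0)) + a.0 :: —a→ p2, —c→ p0
  p2 = 0 :: ∅
LTS(Q): 3 reachable states
  q0 = rec X. c.(a.0 + c.X) :: —c→ q1
  q1 = a.0 + c.(rec X. c.(a.0 + c.X)) :: —a→ q2, —c→ q0
  q2 = 0 :: ∅
Coarsest stable partition (strong bisimilarity classes):
  B0 = {p0, q0}
  B1 = {p1, q1}
  B2 = {p2, q2}
p0 ∈ B0, q0 ∈ B0 → same block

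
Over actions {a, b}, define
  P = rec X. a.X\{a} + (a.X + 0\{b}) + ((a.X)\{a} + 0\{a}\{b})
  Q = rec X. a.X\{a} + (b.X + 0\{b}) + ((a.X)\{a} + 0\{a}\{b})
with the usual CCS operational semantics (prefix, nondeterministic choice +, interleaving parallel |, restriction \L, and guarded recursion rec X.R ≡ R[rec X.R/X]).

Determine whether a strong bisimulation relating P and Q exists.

not bisimilar

LTS(P): 2 reachable states
  u0 = rec X. a.X\{a} + (a.X + 0\{b}) + ((a.X)\{a} + 0\{a}\{b}) | ··a··> u0, ··a··> u1
  u1 = (rec X. a.X\{a} + (a.X + 0\{b}) + ((a.X)\{a} + 0\{a}\{b}))\{a} | (no moves)
LTS(Q): 2 reachable states
  v0 = rec X. a.X\{a} + (b.X + 0\{b}) + ((a.X)\{a} + 0\{a}\{b}) | ··a··> v1, ··b··> v0
  v1 = (rec X. a.X\{a} + (b.X + 0\{b}) + ((a.X)\{a} + 0\{a}\{b}))\{a} | ··b··> v1
Bisimilarity quotient blocks:
  B0 = {u0}
  B1 = {u1}
  B2 = {v0}
  B3 = {v1}
u0 ∈ B0, v0 ∈ B2 → different blocks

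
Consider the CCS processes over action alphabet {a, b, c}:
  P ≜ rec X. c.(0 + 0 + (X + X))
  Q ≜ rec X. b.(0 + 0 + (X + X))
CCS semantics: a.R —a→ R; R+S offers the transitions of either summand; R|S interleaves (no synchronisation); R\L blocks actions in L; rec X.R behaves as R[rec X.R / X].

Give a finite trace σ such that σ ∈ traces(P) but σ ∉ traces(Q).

Reachable graph of P (2 states):
  p0 = rec X. c.(0 + 0 + (X + X)) → —c→ p1
  p1 = 0 + 0 + ((rec X. c.(0 + 0 + (X + X))) + (rec X. c.(0 + 0 + (X + X)))) → —c→ p1
Reachable graph of Q (2 states):
  q0 = rec X. b.(0 + 0 + (X + X)) → —b→ q1
  q1 = 0 + 0 + ((rec X. b.(0 + 0 + (X + X))) + (rec X. b.(0 + 0 + (X + X)))) → —b→ q1
Run σ = ⟨c⟩ on P: start {p0}
  step 1 (c): {p1}
  ✓ P
Run σ = ⟨c⟩ on Q: start {q0}
  step 1 (c): no successor for Q

c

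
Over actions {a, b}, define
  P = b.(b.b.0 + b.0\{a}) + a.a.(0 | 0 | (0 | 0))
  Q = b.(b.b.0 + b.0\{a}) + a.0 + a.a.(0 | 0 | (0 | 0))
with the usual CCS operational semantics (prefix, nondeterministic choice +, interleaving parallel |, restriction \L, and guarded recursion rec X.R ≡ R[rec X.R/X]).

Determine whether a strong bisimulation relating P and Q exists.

NO

P's transition system — 7 states:
  m0 = b.(b.b.0 + b.0\{a}) + a.a.(0 | 0 | (0 | 0)) | —a→ m1, —b→ m2
  m1 = a.(0 | 0 | (0 | 0)) | —a→ m3
  m2 = b.b.0 + b.0\{a} | —b→ m4, —b→ m5
  m3 = 0 | 0 | (0 | 0) | ·
  m4 = 0\{a} | ·
  m5 = b.0 | —b→ m6
  m6 = 0 | ·
Q's transition system — 7 states:
  n0 = b.(b.b.0 + b.0\{a}) + a.0 + a.a.(0 | 0 | (0 | 0)) | —a→ n1, —a→ n2, —b→ n3
  n1 = 0 | ·
  n2 = a.(0 | 0 | (0 | 0)) | —a→ n4
  n3 = b.b.0 + b.0\{a} | —b→ n5, —b→ n6
  n4 = 0 | 0 | (0 | 0) | ·
  n5 = 0\{a} | ·
  n6 = b.0 | —b→ n1
Partition-refinement fixed point:
  B0 = {m0}
  B1 = {m2, n3}
  B2 = {m3, m4, m6, n1, n4, n5}
  B3 = {m5, n6}
  B4 = {m1, n2}
  B5 = {n0}
m0 ∈ B0, n0 ∈ B5 → different blocks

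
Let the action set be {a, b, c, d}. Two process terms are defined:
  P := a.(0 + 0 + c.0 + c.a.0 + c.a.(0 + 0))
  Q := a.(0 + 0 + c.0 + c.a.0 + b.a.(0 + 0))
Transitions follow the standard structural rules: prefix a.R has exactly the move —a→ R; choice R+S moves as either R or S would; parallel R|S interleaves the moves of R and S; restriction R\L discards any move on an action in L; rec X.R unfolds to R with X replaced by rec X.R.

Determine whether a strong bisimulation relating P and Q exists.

LTS(P): 6 reachable states
  u0 = a.(0 + 0 + c.0 + c.a.0 + c.a.(0 + 0)) | =a=> u1
  u1 = 0 + 0 + c.0 + c.a.0 + c.a.(0 + 0) | =c=> u2, =c=> u3, =c=> u4
  u2 = 0 | (no moves)
  u3 = a.(0 + 0) | =a=> u5
  u4 = a.0 | =a=> u2
  u5 = 0 + 0 | (no moves)
LTS(Q): 6 reachable states
  v0 = a.(0 + 0 + c.0 + c.a.0 + b.a.(0 + 0)) | =a=> v1
  v1 = 0 + 0 + c.0 + c.a.0 + b.a.(0 + 0) | =b=> v2, =c=> v3, =c=> v4
  v2 = a.(0 + 0) | =a=> v5
  v3 = 0 | (no moves)
  v4 = a.0 | =a=> v3
  v5 = 0 + 0 | (no moves)
Partition-refinement fixed point:
  B0 = {u0}
  B1 = {u1}
  B2 = {u3, u4, v2, v4}
  B3 = {u2, u5, v3, v5}
  B4 = {v0}
  B5 = {v1}
u0 ∈ B0, v0 ∈ B4 → different blocks

not bisimilar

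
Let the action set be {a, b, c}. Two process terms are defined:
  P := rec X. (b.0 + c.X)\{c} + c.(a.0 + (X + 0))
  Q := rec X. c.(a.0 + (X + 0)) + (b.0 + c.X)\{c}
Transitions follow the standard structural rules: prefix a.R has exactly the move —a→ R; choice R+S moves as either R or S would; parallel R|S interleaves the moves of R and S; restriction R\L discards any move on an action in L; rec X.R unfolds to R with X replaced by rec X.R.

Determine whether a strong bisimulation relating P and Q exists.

YES

P's transition system — 4 states:
  m0 = rec X. (b.0 + c.X)\{c} + c.(a.0 + (X + 0)) has moves ··b··> m1, ··c··> m2
  m1 = 0\{c} has moves ·
  m2 = a.0 + ((rec X. (b.0 + c.X)\{c} + c.(a.0 + (X + 0))) + 0) has moves ··a··> m3, ··b··> m1, ··c··> m2
  m3 = 0 has moves ·
Q's transition system — 4 states:
  n0 = rec X. c.(a.0 + (X + 0)) + (b.0 + c.X)\{c} has moves ··b··> n1, ··c··> n2
  n1 = 0\{c} has moves ·
  n2 = a.0 + ((rec X. c.(a.0 + (X + 0)) + (b.0 + c.X)\{c}) + 0) has moves ··a··> n3, ··b··> n1, ··c··> n2
  n3 = 0 has moves ·
Coarsest stable partition (strong bisimilarity classes):
  B0 = {m0, n0}
  B1 = {m2, n2}
  B2 = {m1, m3, n1, n3}
m0 ∈ B0, n0 ∈ B0 → same block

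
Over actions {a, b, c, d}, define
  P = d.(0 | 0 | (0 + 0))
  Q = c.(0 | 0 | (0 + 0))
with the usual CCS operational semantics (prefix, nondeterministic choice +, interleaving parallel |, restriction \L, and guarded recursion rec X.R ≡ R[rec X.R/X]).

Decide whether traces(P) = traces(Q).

trace-distinct — witness ⟨d⟩

P's transition system — 2 states:
  u0 = d.(0 | 0 | (0 + 0)) :: =d=> u1
  u1 = 0 | 0 | (0 + 0) :: deadlocked
Q's transition system — 2 states:
  v0 = c.(0 | 0 | (0 + 0)) :: =c=> v1
  v1 = 0 | 0 | (0 + 0) :: deadlocked
Executing d from P (initial set {u0}):
  [1] d ⇒ {u1}
  — P admits the full trace.
Executing d from Q (initial set {v0}):
  [1] d ⇒ no successor for Q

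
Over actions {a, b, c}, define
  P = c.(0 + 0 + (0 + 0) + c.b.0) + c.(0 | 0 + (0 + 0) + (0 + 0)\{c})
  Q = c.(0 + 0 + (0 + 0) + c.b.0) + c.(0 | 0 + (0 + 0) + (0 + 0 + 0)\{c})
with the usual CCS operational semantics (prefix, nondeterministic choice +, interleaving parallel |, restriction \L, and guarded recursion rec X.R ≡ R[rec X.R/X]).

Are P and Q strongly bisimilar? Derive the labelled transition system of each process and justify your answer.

bisimilar

Reachable graph of P (5 states):
  s0 = c.(0 + 0 + (0 + 0) + c.b.0) + c.(0 | 0 + (0 + 0) + (0 + 0)\{c}) ⊢ =c=> s1, =c=> s2
  s1 = 0 + 0 + (0 + 0) + c.b.0 ⊢ =c=> s3
  s2 = 0 | 0 + (0 + 0) + (0 + 0)\{c} ⊢ stopped
  s3 = b.0 ⊢ =b=> s4
  s4 = 0 ⊢ stopped
Reachable graph of Q (5 states):
  t0 = c.(0 + 0 + (0 + 0) + c.b.0) + c.(0 | 0 + (0 + 0) + (0 + 0 + 0)\{c}) ⊢ =c=> t1, =c=> t2
  t1 = 0 + 0 + (0 + 0) + c.b.0 ⊢ =c=> t3
  t2 = 0 | 0 + (0 + 0) + (0 + 0 + 0)\{c} ⊢ stopped
  t3 = b.0 ⊢ =b=> t4
  t4 = 0 ⊢ stopped
Coarsest stable partition (strong bisimilarity classes):
  B0 = {s0, t0}
  B1 = {s2, s4, t2, t4}
  B2 = {s1, t1}
  B3 = {s3, t3}
s0 ∈ B0, t0 ∈ B0 → same block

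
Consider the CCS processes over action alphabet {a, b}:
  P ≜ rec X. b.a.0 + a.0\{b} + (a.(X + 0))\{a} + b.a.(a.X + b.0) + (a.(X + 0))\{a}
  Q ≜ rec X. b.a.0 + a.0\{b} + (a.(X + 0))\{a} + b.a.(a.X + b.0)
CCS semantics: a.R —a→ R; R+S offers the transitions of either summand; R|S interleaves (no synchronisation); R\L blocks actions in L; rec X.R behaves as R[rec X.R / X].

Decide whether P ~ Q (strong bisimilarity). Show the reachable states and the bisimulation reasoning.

P's transition system — 6 states:
  p0 = rec X. b.a.0 + a.0\{b} + (a.(X + 0))\{a} + b.a.(a.X + b.0) + (a.(X + 0))\{a} has moves ··a··> p1, ··b··> p2, ··b··> p3
  p1 = 0\{b} has moves stopped
  p2 = a.(a.(rec X. b.a.0 + a.0\{b} + (a.(X + 0))\{a} + b.a.(a.X + b.0) + (a.(X + 0))\{a}) + b.0) has moves ··a··> p4
  p3 = a.0 has moves ··a··> p5
  p4 = a.(rec X. b.a.0 + a.0\{b} + (a.(X + 0))\{a} + b.a.(a.X + b.0) + (a.(X + 0))\{a}) + b.0 has moves ··a··> p0, ··b··> p5
  p5 = 0 has moves stopped
Q's transition system — 6 states:
  q0 = rec X. b.a.0 + a.0\{b} + (a.(X + 0))\{a} + b.a.(a.X + b.0) has moves ··a··> q1, ··b··> q2, ··b··> q3
  q1 = 0\{b} has moves stopped
  q2 = a.(a.(rec X. b.a.0 + a.0\{b} + (a.(X + 0))\{a} + b.a.(a.X + b.0)) + b.0) has moves ··a··> q4
  q3 = a.0 has moves ··a··> q5
  q4 = a.(rec X. b.a.0 + a.0\{b} + (a.(X + 0))\{a} + b.a.(a.X + b.0)) + b.0 has moves ··a··> q0, ··b··> q5
  q5 = 0 has moves stopped
Bisimilarity quotient blocks:
  B0 = {p0, q0}
  B1 = {p3, q3}
  B2 = {p1, p5, q1, q5}
  B3 = {p2, q2}
  B4 = {p4, q4}
p0 ∈ B0, q0 ∈ B0 → same block

bisimilar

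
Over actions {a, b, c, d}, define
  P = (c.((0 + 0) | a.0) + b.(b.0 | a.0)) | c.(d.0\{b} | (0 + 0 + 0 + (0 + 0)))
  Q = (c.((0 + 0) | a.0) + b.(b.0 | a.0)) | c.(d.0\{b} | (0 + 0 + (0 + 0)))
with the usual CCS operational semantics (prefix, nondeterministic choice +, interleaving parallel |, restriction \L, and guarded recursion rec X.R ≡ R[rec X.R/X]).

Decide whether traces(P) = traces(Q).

trace-equivalent

Reachable graph of P (21 states):
  s0 = (c.((0 + 0) | a.0) + b.(b.0 | a.0)) | c.(d.0\{b} | (0 + 0 + 0 + (0 + 0))) has moves =b=> s1, =c=> s2, =c=> s3
  s1 = b.0 | a.0 | c.(d.0\{b} | (0 + 0 + 0 + (0 + 0))) has moves =a=> s4, =b=> s5, =c=> s6
  s2 = (0 + 0) | a.0 | c.(d.0\{b} | (0 + 0 + 0 + (0 + 0))) has moves =a=> s7, =c=> s8
  s3 = (c.((0 + 0) | a.0) + b.(b.0 | a.0)) | (d.0\{b} | (0 + 0 + 0 + (0 + 0))) has moves =b=> s6, =c=> s8, =d=> s9
  s4 = b.0 | 0 | c.(d.0\{b} | (0 + 0 + 0 + (0 + 0))) has moves =b=> s10, =c=> s11
  s5 = 0 | a.0 | c.(d.0\{b} | (0 + 0 + 0 + (0 + 0))) has moves =a=> s10, =c=> s12
  s6 = b.0 | a.0 | (d.0\{b} | (0 + 0 + 0 + (0 + 0))) has moves =a=> s11, =b=> s12, =d=> s13
  s7 = (0 + 0) | 0 | c.(d.0\{b} | (0 + 0 + 0 + (0 + 0))) has moves =c=> s14
  s8 = (0 + 0) | a.0 | (d.0\{b} | (0 + 0 + 0 + (0 + 0))) has moves =a=> s14, =d=> s15
  s9 = (c.((0 + 0) | a.0) + b.(b.0 | a.0)) | (0\{b} | (0 + 0 + 0 + (0 + 0))) has moves =b=> s13, =c=> s15
  s10 = 0 | 0 | c.(d.0\{b} | (0 + 0 + 0 + (0 + 0))) has moves =c=> s16
  s11 = b.0 | 0 | (d.0\{b} | (0 + 0 + 0 + (0 + 0))) has moves =b=> s16, =d=> s17
  s12 = 0 | a.0 | (d.0\{b} | (0 + 0 + 0 + (0 + 0))) has moves =a=> s16, =d=> s18
  s13 = b.0 | a.0 | (0\{b} | (0 + 0 + 0 + (0 + 0))) has moves =a=> s17, =b=> s18
  s14 = (0 + 0) | 0 | (d.0\{b} | (0 + 0 + 0 + (0 + 0))) has moves =d=> s19
  s15 = (0 + 0) | a.0 | (0\{b} | (0 + 0 + 0 + (0 + 0))) has moves =a=> s19
  s16 = 0 | 0 | (d.0\{b} | (0 + 0 + 0 + (0 + 0))) has moves =d=> s20
  s17 = b.0 | 0 | (0\{b} | (0 + 0 + 0 + (0 + 0))) has moves =b=> s20
  s18 = 0 | a.0 | (0\{b} | (0 + 0 + 0 + (0 + 0))) has moves =a=> s20
  s19 = (0 + 0) | 0 | (0\{b} | (0 + 0 + 0 + (0 + 0))) has moves ·
  s20 = 0 | 0 | (0\{b} | (0 + 0 + 0 + (0 + 0))) has moves ·
Reachable graph of Q (21 states):
  t0 = (c.((0 + 0) | a.0) + b.(b.0 | a.0)) | c.(d.0\{b} | (0 + 0 + (0 + 0))) has moves =b=> t1, =c=> t2, =c=> t3
  t1 = b.0 | a.0 | c.(d.0\{b} | (0 + 0 + (0 + 0))) has moves =a=> t4, =b=> t5, =c=> t6
  t2 = (0 + 0) | a.0 | c.(d.0\{b} | (0 + 0 + (0 + 0))) has moves =a=> t7, =c=> t8
  t3 = (c.((0 + 0) | a.0) + b.(b.0 | a.0)) | (d.0\{b} | (0 + 0 + (0 + 0))) has moves =b=> t6, =c=> t8, =d=> t9
  t4 = b.0 | 0 | c.(d.0\{b} | (0 + 0 + (0 + 0))) has moves =b=> t10, =c=> t11
  t5 = 0 | a.0 | c.(d.0\{b} | (0 + 0 + (0 + 0))) has moves =a=> t10, =c=> t12
  t6 = b.0 | a.0 | (d.0\{b} | (0 + 0 + (0 + 0))) has moves =a=> t11, =b=> t12, =d=> t13
  t7 = (0 + 0) | 0 | c.(d.0\{b} | (0 + 0 + (0 + 0))) has moves =c=> t14
  t8 = (0 + 0) | a.0 | (d.0\{b} | (0 + 0 + (0 + 0))) has moves =a=> t14, =d=> t15
  t9 = (c.((0 + 0) | a.0) + b.(b.0 | a.0)) | (0\{b} | (0 + 0 + (0 + 0))) has moves =b=> t13, =c=> t15
  t10 = 0 | 0 | c.(d.0\{b} | (0 + 0 + (0 + 0))) has moves =c=> t16
  t11 = b.0 | 0 | (d.0\{b} | (0 + 0 + (0 + 0))) has moves =b=> t16, =d=> t17
  t12 = 0 | a.0 | (d.0\{b} | (0 + 0 + (0 + 0))) has moves =a=> t16, =d=> t18
  t13 = b.0 | a.0 | (0\{b} | (0 + 0 + (0 + 0))) has moves =a=> t17, =b=> t18
  t14 = (0 + 0) | 0 | (d.0\{b} | (0 + 0 + (0 + 0))) has moves =d=> t19
  t15 = (0 + 0) | a.0 | (0\{b} | (0 + 0 + (0 + 0))) has moves =a=> t19
  t16 = 0 | 0 | (d.0\{b} | (0 + 0 + (0 + 0))) has moves =d=> t20
  t17 = b.0 | 0 | (0\{b} | (0 + 0 + (0 + 0))) has moves =b=> t20
  t18 = 0 | a.0 | (0\{b} | (0 + 0 + (0 + 0))) has moves =a=> t20
  t19 = (0 + 0) | 0 | (0\{b} | (0 + 0 + (0 + 0))) has moves ·
  t20 = 0 | 0 | (0\{b} | (0 + 0 + (0 + 0))) has moves ·
Bisimilarity quotient blocks:
  B0 = {s0, t0}
  B1 = {s2, s5, t2, t5}
  B2 = {s12, s8, t12, t8}
  B3 = {s15, s18, t15, t18}
  B4 = {s19, s20, t19, t20}
  B5 = {s14, s16, t14, t16}
  B6 = {s10, s7, t10, t7}
  B7 = {s3, t3}
  B8 = {s9, t9}
  B9 = {s13, t13}
  B10 = {s17, t17}
  B11 = {s6, t6}
  B12 = {s11, t11}
  B13 = {s1, t1}
  B14 = {s4, t4}
s0 ∈ B0, t0 ∈ B0 → same block
Bisimilar ⇒ trace-equivalent.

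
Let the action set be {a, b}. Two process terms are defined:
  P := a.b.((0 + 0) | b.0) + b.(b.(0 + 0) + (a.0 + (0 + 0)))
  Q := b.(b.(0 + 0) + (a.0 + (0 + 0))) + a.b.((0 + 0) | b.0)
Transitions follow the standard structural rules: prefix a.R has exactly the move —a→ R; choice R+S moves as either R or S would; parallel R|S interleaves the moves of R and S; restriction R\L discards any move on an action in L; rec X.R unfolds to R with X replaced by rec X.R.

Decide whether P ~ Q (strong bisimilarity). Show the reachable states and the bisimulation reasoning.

Reachable graph of P (7 states):
  u0 = a.b.((0 + 0) | b.0) + b.(b.(0 + 0) + (a.0 + (0 + 0))) has moves -a-> u1, -b-> u2
  u1 = b.((0 + 0) | b.0) has moves -b-> u3
  u2 = b.(0 + 0) + (a.0 + (0 + 0)) has moves -a-> u4, -b-> u5
  u3 = (0 + 0) | b.0 has moves -b-> u6
  u4 = 0 has moves stopped
  u5 = 0 + 0 has moves stopped
  u6 = (0 + 0) | 0 has moves stopped
Reachable graph of Q (7 states):
  v0 = b.(b.(0 + 0) + (a.0 + (0 + 0))) + a.b.((0 + 0) | b.0) has moves -a-> v1, -b-> v2
  v1 = b.((0 + 0) | b.0) has moves -b-> v3
  v2 = b.(0 + 0) + (a.0 + (0 + 0)) has moves -a-> v4, -b-> v5
  v3 = (0 + 0) | b.0 has moves -b-> v6
  v4 = 0 has moves stopped
  v5 = 0 + 0 has moves stopped
  v6 = (0 + 0) | 0 has moves stopped
Partition-refinement fixed point:
  B0 = {u0, v0}
  B1 = {u1, v1}
  B2 = {u3, v3}
  B3 = {u4, u5, u6, v4, v5, v6}
  B4 = {u2, v2}
u0 ∈ B0, v0 ∈ B0 → same block

YES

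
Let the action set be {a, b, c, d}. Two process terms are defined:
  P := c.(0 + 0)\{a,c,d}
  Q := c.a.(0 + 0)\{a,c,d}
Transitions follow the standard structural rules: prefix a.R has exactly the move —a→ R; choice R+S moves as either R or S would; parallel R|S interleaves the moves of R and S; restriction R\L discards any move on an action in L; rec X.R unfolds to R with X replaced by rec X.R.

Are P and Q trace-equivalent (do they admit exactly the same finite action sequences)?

P's transition system — 2 states:
  s0 = c.(0 + 0)\{a,c,d} has moves =c=> s1
  s1 = (0 + 0)\{a,c,d} has moves stopped
Q's transition system — 3 states:
  t0 = c.a.(0 + 0)\{a,c,d} has moves =c=> t1
  t1 = a.(0 + 0)\{a,c,d} has moves =a=> t2
  t2 = (0 + 0)\{a,c,d} has moves stopped
Run σ = ⟨ca⟩ on Q: start {t0}
  step 1 (c): {t1}
  step 2 (a): {t2}
  Q completes σ.
Run σ = ⟨ca⟩ on P: start {s0}
  step 1 (c): {s1}
  step 2 (a): no successor for P

trace-distinct — witness ⟨ca⟩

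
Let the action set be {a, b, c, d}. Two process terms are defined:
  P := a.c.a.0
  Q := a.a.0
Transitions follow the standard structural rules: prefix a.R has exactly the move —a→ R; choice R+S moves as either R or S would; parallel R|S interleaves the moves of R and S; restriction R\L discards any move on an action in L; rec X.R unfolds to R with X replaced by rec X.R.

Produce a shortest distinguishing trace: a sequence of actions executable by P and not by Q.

Reachable graph of P (4 states):
  s0 = a.c.a.0 ⊢ ··a··> s1
  s1 = c.a.0 ⊢ ··c··> s2
  s2 = a.0 ⊢ ··a··> s3
  s3 = 0 ⊢ deadlocked
Reachable graph of Q (3 states):
  t0 = a.a.0 ⊢ ··a··> t1
  t1 = a.0 ⊢ ··a··> t2
  t2 = 0 ⊢ deadlocked
Trace ⟨ac⟩ through P, begin at {s0}:
  [1] a ⇒ {s1}
  [2] c ⇒ {s2}
  ✓ P
Trace ⟨ac⟩ through Q, begin at {t0}:
  [1] a ⇒ {t1}
  [2] c ⇒ ∅ (Q stuck)

ac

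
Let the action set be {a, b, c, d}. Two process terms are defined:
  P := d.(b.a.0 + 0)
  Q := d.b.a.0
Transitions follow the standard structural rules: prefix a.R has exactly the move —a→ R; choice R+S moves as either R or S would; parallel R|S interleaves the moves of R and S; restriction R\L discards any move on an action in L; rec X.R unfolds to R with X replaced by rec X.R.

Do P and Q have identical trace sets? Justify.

traces(P) = traces(Q)

LTS(P): 4 reachable states
  s0 = d.(b.a.0 + 0) has moves --d--▸ s1
  s1 = b.a.0 + 0 has moves --b--▸ s2
  s2 = a.0 has moves --a--▸ s3
  s3 = 0 has moves stopped
LTS(Q): 4 reachable states
  t0 = d.b.a.0 has moves --d--▸ t1
  t1 = b.a.0 has moves --b--▸ t2
  t2 = a.0 has moves --a--▸ t3
  t3 = 0 has moves stopped
Bisimilarity quotient blocks:
  B0 = {s0, t0}
  B1 = {s1, t1}
  B2 = {s2, t2}
  B3 = {s3, t3}
s0 ∈ B0, t0 ∈ B0 → same block
Bisimilar ⇒ trace-equivalent.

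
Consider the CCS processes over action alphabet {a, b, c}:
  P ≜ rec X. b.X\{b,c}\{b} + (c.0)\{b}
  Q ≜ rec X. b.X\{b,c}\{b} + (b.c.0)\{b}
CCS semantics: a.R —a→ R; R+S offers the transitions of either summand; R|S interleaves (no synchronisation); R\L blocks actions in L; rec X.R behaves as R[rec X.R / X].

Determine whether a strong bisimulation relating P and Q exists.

P ≁ Q

P's transition system — 3 states:
  u0 = rec X. b.X\{b,c}\{b} + (c.0)\{b} :: --b--▸ u1, --c--▸ u2
  u1 = (rec X. b.X\{b,c}\{b} + (c.0)\{b})\{b,c}\{b} :: deadlocked
  u2 = 0\{b} :: deadlocked
Q's transition system — 2 states:
  v0 = rec X. b.X\{b,c}\{b} + (b.c.0)\{b} :: --b--▸ v1
  v1 = (rec X. b.X\{b,c}\{b} + (b.c.0)\{b})\{b,c}\{b} :: deadlocked
Coarsest stable partition (strong bisimilarity classes):
  B0 = {u0}
  B1 = {u1, u2, v1}
  B2 = {v0}
u0 ∈ B0, v0 ∈ B2 → different blocks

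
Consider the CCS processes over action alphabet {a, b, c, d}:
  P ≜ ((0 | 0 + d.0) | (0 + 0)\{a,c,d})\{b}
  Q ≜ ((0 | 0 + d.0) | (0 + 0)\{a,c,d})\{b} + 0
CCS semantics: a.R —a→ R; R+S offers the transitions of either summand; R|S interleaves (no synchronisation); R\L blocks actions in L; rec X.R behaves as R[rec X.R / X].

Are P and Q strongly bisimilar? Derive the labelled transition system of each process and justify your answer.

Reachable graph of P (2 states):
  m0 = ((0 | 0 + d.0) | (0 + 0)\{a,c,d})\{b} ⊢ --d--▸ m1
  m1 = (0 | (0 + 0)\{a,c,d})\{b} ⊢ deadlocked
Reachable graph of Q (2 states):
  n0 = ((0 | 0 + d.0) | (0 + 0)\{a,c,d})\{b} + 0 ⊢ --d--▸ n1
  n1 = (0 | (0 + 0)\{a,c,d})\{b} ⊢ deadlocked
Bisimilarity quotient blocks:
  B0 = {m0, n0}
  B1 = {m1, n1}
m0 ∈ B0, n0 ∈ B0 → same block

YES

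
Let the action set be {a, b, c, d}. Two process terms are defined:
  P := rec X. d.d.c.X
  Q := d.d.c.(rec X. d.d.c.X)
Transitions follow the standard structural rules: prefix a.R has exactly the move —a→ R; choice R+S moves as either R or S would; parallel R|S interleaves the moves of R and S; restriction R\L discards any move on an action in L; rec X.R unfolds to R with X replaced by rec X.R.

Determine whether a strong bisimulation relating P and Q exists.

P's transition system — 3 states:
  u0 = rec X. d.d.c.X → ··d··> u1
  u1 = d.c.(rec X. d.d.c.X) → ··d··> u2
  u2 = c.(rec X. d.d.c.X) → ··c··> u0
Q's transition system — 4 states:
  v0 = d.d.c.(rec X. d.d.c.X) → ··d··> v1
  v1 = d.c.(rec X. d.d.c.X) → ··d··> v2
  v2 = c.(rec X. d.d.c.X) → ··c··> v3
  v3 = rec X. d.d.c.X → ··d··> v1
Partition-refinement fixed point:
  B0 = {u0, v0, v3}
  B1 = {u1, v1}
  B2 = {u2, v2}
u0 ∈ B0, v0 ∈ B0 → same block

P ~ Q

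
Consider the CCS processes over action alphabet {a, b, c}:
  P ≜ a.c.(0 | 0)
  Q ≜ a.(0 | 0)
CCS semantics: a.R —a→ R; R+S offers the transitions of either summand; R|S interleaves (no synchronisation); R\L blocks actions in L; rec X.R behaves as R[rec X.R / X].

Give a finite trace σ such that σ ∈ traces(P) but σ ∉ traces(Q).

Reachable graph of P (3 states):
  s0 = a.c.(0 | 0) | --a--▸ s1
  s1 = c.(0 | 0) | --c--▸ s2
  s2 = 0 | 0 | ·
Reachable graph of Q (2 states):
  t0 = a.(0 | 0) | --a--▸ t1
  t1 = 0 | 0 | ·
Run σ = ⟨ac⟩ on P: start {s0}
  [1] a ⇒ {s1}
  [2] c ⇒ {s2}
  — P admits the full trace.
Run σ = ⟨ac⟩ on Q: start {t0}
  [1] a ⇒ {t1}
  [2] c ⇒ ∅  — Q cannot continue

ac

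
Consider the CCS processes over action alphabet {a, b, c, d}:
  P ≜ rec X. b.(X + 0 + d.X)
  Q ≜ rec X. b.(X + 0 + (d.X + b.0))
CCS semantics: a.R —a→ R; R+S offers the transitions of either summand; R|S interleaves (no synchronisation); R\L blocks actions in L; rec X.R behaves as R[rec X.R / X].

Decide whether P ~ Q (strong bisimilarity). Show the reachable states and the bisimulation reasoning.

NO

Reachable graph of P (2 states):
  p0 = rec X. b.(X + 0 + d.X) has moves ··b··> p1
  p1 = (rec X. b.(X + 0 + d.X)) + 0 + d.(rec X. b.(X + 0 + d.X)) has moves ··b··> p1, ··d··> p0
Reachable graph of Q (3 states):
  q0 = rec X. b.(X + 0 + (d.X + b.0)) has moves ··b··> q1
  q1 = (rec X. b.(X + 0 + (d.X + b.0))) + 0 + (d.(rec X. b.(X + 0 + (d.X + b.0))) + b.0) has moves ··b··> q1, ··b··> q2, ··d··> q0
  q2 = 0 has moves deadlocked
Partition-refinement fixed point:
  B0 = {p0}
  B1 = {p1}
  B2 = {q0}
  B3 = {q1}
  B4 = {q2}
p0 ∈ B0, q0 ∈ B2 → different blocks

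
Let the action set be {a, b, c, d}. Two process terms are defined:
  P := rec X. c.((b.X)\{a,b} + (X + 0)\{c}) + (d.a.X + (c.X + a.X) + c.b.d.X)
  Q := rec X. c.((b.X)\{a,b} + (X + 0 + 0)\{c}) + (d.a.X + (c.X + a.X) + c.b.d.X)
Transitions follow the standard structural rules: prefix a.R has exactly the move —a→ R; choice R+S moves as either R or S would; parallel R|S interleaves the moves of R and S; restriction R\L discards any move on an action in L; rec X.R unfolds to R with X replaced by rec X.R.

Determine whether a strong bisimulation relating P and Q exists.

YES

LTS(P): 7 reachable states
  s0 = rec X. c.((b.X)\{a,b} + (X + 0)\{c}) + (d.a.X + (c.X + a.X) + c.b.d.X) → --a--▸ s0, --c--▸ s0, --c--▸ s1, --c--▸ s2, --d--▸ s3
  s1 = (b.(rec X. c.((b.X)\{a,b} + (X + 0)\{c}) + (d.a.X + (c.X + a.X) + c.b.d.X)))\{a,b} + ((rec X. c.((b.X)\{a,b} + (X + 0)\{c}) + (d.a.X + (c.X + a.X) + c.b.d.X)) + 0)\{c} → --a--▸ s4, --d--▸ s5
  s2 = b.d.(rec X. c.((b.X)\{a,b} + (X + 0)\{c}) + (d.a.X + (c.X + a.X) + c.b.d.X)) → --b--▸ s6
  s3 = a.(rec X. c.((b.X)\{a,b} + (X + 0)\{c}) + (d.a.X + (c.X + a.X) + c.b.d.X)) → --a--▸ s0
  s4 = (rec X. c.((b.X)\{a,b} + (X + 0)\{c}) + (d.a.X + (c.X + a.X) + c.b.d.X))\{c} → --a--▸ s4, --d--▸ s5
  s5 = (a.(rec X. c.((b.X)\{a,b} + (X + 0)\{c}) + (d.a.X + (c.X + a.X) + c.b.d.X)))\{c} → --a--▸ s4
  s6 = d.(rec X. c.((b.X)\{a,b} + (X + 0)\{c}) + (d.a.X + (c.X + a.X) + c.b.d.X)) → --d--▸ s0
LTS(Q): 7 reachable states
  t0 = rec X. c.((b.X)\{a,b} + (X + 0 + 0)\{c}) + (d.a.X + (c.X + a.X) + c.b.d.X) → --a--▸ t0, --c--▸ t0, --c--▸ t1, --c--▸ t2, --d--▸ t3
  t1 = (b.(rec X. c.((b.X)\{a,b} + (X + 0 + 0)\{c}) + (d.a.X + (c.X + a.X) + c.b.d.X)))\{a,b} + ((rec X. c.((b.X)\{a,b} + (X + 0 + 0)\{c}) + (d.a.X + (c.X + a.X) + c.b.d.X)) + 0 + 0)\{c} → --a--▸ t4, --d--▸ t5
  t2 = b.d.(rec X. c.((b.X)\{a,b} + (X + 0 + 0)\{c}) + (d.a.X + (c.X + a.X) + c.b.d.X)) → --b--▸ t6
  t3 = a.(rec X. c.((b.X)\{a,b} + (X + 0 + 0)\{c}) + (d.a.X + (c.X + a.X) + c.b.d.X)) → --a--▸ t0
  t4 = (rec X. c.((b.X)\{a,b} + (X + 0 + 0)\{c}) + (d.a.X + (c.X + a.X) + c.b.d.X))\{c} → --a--▸ t4, --d--▸ t5
  t5 = (a.(rec X. c.((b.X)\{a,b} + (X + 0 + 0)\{c}) + (d.a.X + (c.X + a.X) + c.b.d.X)))\{c} → --a--▸ t4
  t6 = d.(rec X. c.((b.X)\{a,b} + (X + 0 + 0)\{c}) + (d.a.X + (c.X + a.X) + c.b.d.X)) → --d--▸ t0
Partition-refinement fixed point:
  B0 = {s0, t0}
  B1 = {s3, t3}
  B2 = {s2, t2}
  B3 = {s6, t6}
  B4 = {s1, s4, t1, t4}
  B5 = {s5, t5}
s0 ∈ B0, t0 ∈ B0 → same block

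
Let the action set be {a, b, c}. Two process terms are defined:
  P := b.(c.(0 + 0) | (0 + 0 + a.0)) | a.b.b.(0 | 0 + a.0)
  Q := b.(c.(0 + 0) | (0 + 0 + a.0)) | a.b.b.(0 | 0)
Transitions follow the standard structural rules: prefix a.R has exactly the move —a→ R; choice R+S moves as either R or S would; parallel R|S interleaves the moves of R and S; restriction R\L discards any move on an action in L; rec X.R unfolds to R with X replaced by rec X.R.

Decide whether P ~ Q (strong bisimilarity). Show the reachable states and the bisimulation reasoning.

P ≁ Q

LTS(P): 25 reachable states
  p0 = b.(c.(0 + 0) | (0 + 0 + a.0)) | a.b.b.(0 | 0 + a.0) :: —a→ p1, —b→ p2
  p1 = b.(c.(0 + 0) | (0 + 0 + a.0)) | b.b.(0 | 0 + a.0) :: —b→ p3, —b→ p4
  p2 = c.(0 + 0) | (0 + 0 + a.0) | a.b.b.(0 | 0 + a.0) :: —a→ p4, —a→ p5, —c→ p6
  p3 = b.(c.(0 + 0) | (0 + 0 + a.0)) | b.(0 | 0 + a.0) :: —b→ p7, —b→ p8
  p4 = c.(0 + 0) | (0 + 0 + a.0) | b.b.(0 | 0 + a.0) :: —a→ p9, —b→ p8, —c→ p10
  p5 = c.(0 + 0) | 0 | a.b.b.(0 | 0 + a.0) :: —a→ p9, —c→ p11
  p6 = (0 + 0) | (0 + 0 + a.0) | a.b.b.(0 | 0 + a.0) :: —a→ p10, —a→ p11
  p7 = b.(c.(0 + 0) | (0 + 0 + a.0)) | (0 | 0 + a.0) :: —a→ p12, —b→ p13
  p8 = c.(0 + 0) | (0 + 0 + a.0) | b.(0 | 0 + a.0) :: —a→ p14, —b→ p13, —c→ p15
  p9 = c.(0 + 0) | 0 | b.b.(0 | 0 + a.0) :: —b→ p14, —c→ p16
  p10 = (0 + 0) | (0 + 0 + a.0) | b.b.(0 | 0 + a.0) :: —a→ p16, —b→ p15
  p11 = (0 + 0) | 0 | a.b.b.(0 | 0 + a.0) :: —a→ p16
  p12 = b.(c.(0 + 0) | (0 + 0 + a.0)) | 0 :: —b→ p17
  p13 = c.(0 + 0) | (0 + 0 + a.0) | (0 | 0 + a.0) :: —a→ p17, —a→ p18, —c→ p19
  p14 = c.(0 + 0) | 0 | b.(0 | 0 + a.0) :: —b→ p18, —c→ p20
  p15 = (0 + 0) | (0 + 0 + a.0) | b.(0 | 0 + a.0) :: —a→ p20, —b→ p19
  p16 = (0 + 0) | 0 | b.b.(0 | 0 + a.0) :: —b→ p20
  p17 = c.(0 + 0) | (0 + 0 + a.0) | 0 :: —a→ p21, —c→ p22
  p18 = c.(0 + 0) | 0 | (0 | 0 + a.0) :: —a→ p21, —c→ p23
  p19 = (0 + 0) | (0 + 0 + a.0) | (0 | 0 + a.0) :: —a→ p22, —a→ p23
  p20 = (0 + 0) | 0 | b.(0 | 0 + a.0) :: —b→ p23
  p21 = c.(0 + 0) | 0 | 0 :: —c→ p24
  p22 = (0 + 0) | (0 + 0 + a.0) | 0 :: —a→ p24
  p23 = (0 + 0) | 0 | (0 | 0 + a.0) :: —a→ p24
  p24 = (0 + 0) | 0 | 0 :: ∅
LTS(Q): 20 reachable states
  q0 = b.(c.(0 + 0) | (0 + 0 + a.0)) | a.b.b.(0 | 0) :: —a→ q1, —b→ q2
  q1 = b.(c.(0 + 0) | (0 + 0 + a.0)) | b.b.(0 | 0) :: —b→ q3, —b→ q4
  q2 = c.(0 + 0) | (0 + 0 + a.0) | a.b.b.(0 | 0) :: —a→ q4, —a→ q5, —c→ q6
  q3 = b.(c.(0 + 0) | (0 + 0 + a.0)) | b.(0 | 0) :: —b→ q7, —b→ q8
  q4 = c.(0 + 0) | (0 + 0 + a.0) | b.b.(0 | 0) :: —a→ q9, —b→ q8, —c→ q10
  q5 = c.(0 + 0) | 0 | a.b.b.(0 | 0) :: —a→ q9, —c→ q11
  q6 = (0 + 0) | (0 + 0 + a.0) | a.b.b.(0 | 0) :: —a→ q10, —a→ q11
  q7 = b.(c.(0 + 0) | (0 + 0 + a.0)) | (0 | 0) :: —b→ q12
  q8 = c.(0 + 0) | (0 + 0 + a.0) | b.(0 | 0) :: —a→ q13, —b→ q12, —c→ q14
  q9 = c.(0 + 0) | 0 | b.b.(0 | 0) :: —b→ q13, —c→ q15
  q10 = (0 + 0) | (0 + 0 + a.0) | b.b.(0 | 0) :: —a→ q15, —b→ q14
  q11 = (0 + 0) | 0 | a.b.b.(0 | 0) :: —a→ q15
  q12 = c.(0 + 0) | (0 + 0 + a.0) | (0 | 0) :: —a→ q16, —c→ q17
  q13 = c.(0 + 0) | 0 | b.(0 | 0) :: —b→ q16, —c→ q18
  q14 = (0 + 0) | (0 + 0 + a.0) | b.(0 | 0) :: —a→ q18, —b→ q17
  q15 = (0 + 0) | 0 | b.b.(0 | 0) :: —b→ q18
  q16 = c.(0 + 0) | 0 | (0 | 0) :: —c→ q19
  q17 = (0 + 0) | (0 + 0 + a.0) | (0 | 0) :: —a→ q19
  q18 = (0 + 0) | 0 | b.(0 | 0) :: —b→ q19
  q19 = (0 + 0) | 0 | (0 | 0) :: ∅
Coarsest stable partition (strong bisimilarity classes):
  B0 = {p0}
  B1 = {p1}
  B2 = {p3}
  B3 = {p7}
  B4 = {p13}
  B5 = {p19}
  B6 = {p22, p23, q17}
  B7 = {p24, q19}
  B8 = {p17, p18, q12}
  B9 = {p21, q16}
  B10 = {p12, q7}
  B11 = {p8}
  B12 = {p14}
  B13 = {p20}
  B14 = {p15}
  B15 = {p4}
  B16 = {p9}
  B17 = {p16}
  B18 = {p10}
  B19 = {p2}
  B20 = {p5}
  B21 = {p11}
  B22 = {p6}
  B23 = {q0}
  B24 = {q2}
  B25 = {q4}
  B26 = {q10}
  B27 = {q14}
  B28 = {q18}
  B29 = {q15}
  B30 = {q8}
  B31 = {q13}
  B32 = {q9}
  B33 = {q6}
  B34 = {q11}
  B35 = {q5}
  B36 = {q1}
  B37 = {q3}
p0 ∈ B0, q0 ∈ B23 → different blocks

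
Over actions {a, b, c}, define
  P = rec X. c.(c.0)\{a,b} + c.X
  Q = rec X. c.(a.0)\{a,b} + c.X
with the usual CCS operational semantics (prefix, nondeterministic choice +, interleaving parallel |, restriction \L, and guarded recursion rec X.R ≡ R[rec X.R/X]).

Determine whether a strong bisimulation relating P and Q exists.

P's transition system — 3 states:
  u0 = rec X. c.(c.0)\{a,b} + c.X | =c=> u0, =c=> u1
  u1 = (c.0)\{a,b} | =c=> u2
  u2 = 0\{a,b} | stopped
Q's transition system — 2 states:
  v0 = rec X. c.(a.0)\{a,b} + c.X | =c=> v0, =c=> v1
  v1 = (a.0)\{a,b} | stopped
Bisimilarity quotient blocks:
  B0 = {u0}
  B1 = {u1}
  B2 = {u2, v1}
  B3 = {v0}
u0 ∈ B0, v0 ∈ B3 → different blocks

NO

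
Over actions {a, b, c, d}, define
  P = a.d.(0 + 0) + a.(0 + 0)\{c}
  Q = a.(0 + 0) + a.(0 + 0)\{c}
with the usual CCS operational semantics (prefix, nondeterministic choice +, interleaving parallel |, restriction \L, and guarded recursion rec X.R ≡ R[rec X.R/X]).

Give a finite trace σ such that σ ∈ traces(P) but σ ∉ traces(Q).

LTS(P): 4 reachable states
  s0 = a.d.(0 + 0) + a.(0 + 0)\{c} | --a--▸ s1, --a--▸ s2
  s1 = (0 + 0)\{c} | deadlocked
  s2 = d.(0 + 0) | --d--▸ s3
  s3 = 0 + 0 | deadlocked
LTS(Q): 3 reachable states
  t0 = a.(0 + 0) + a.(0 + 0)\{c} | --a--▸ t1, --a--▸ t2
  t1 = (0 + 0)\{c} | deadlocked
  t2 = 0 + 0 | deadlocked
Run σ = ⟨ad⟩ on P: start {s0}
  [1] a ⇒ {s1, s2}
  [2] d ⇒ {s3}
  — P admits the full trace.
Run σ = ⟨ad⟩ on Q: start {t0}
  [1] a ⇒ {t1, t2}
  [2] d ⇒ ∅  — Q cannot continue

ad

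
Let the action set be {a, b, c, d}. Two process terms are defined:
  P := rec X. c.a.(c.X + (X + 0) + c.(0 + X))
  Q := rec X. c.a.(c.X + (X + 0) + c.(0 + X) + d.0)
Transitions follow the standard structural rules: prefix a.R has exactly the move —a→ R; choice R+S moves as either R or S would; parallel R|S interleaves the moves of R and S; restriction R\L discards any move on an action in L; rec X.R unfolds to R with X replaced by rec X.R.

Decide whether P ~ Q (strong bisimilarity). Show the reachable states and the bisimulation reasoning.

NO

Reachable graph of P (4 states):
  m0 = rec X. c.a.(c.X + (X + 0) + c.(0 + X)) :: ··c··> m1
  m1 = a.(c.(rec X. c.a.(c.X + (X + 0) + c.(0 + X))) + ((rec X. c.a.(c.X + (X + 0) + c.(0 + X))) + 0) + c.(0 + (rec X. c.a.(c.X + (X + 0) + c.(0 + X))))) :: ··a··> m2
  m2 = c.(rec X. c.a.(c.X + (X + 0) + c.(0 + X))) + ((rec X. c.a.(c.X + (X + 0) + c.(0 + X))) + 0) + c.(0 + (rec X. c.a.(c.X + (X + 0) + c.(0 + X)))) :: ··c··> m0, ··c··> m1, ··c··> m3
  m3 = 0 + (rec X. c.a.(c.X + (X + 0) + c.(0 + X))) :: ··c··> m1
Reachable graph of Q (5 states):
  n0 = rec X. c.a.(c.X + (X + 0) + c.(0 + X) + d.0) :: ··c··> n1
  n1 = a.(c.(rec X. c.a.(c.X + (X + 0) + c.(0 + X) + d.0)) + ((rec X. c.a.(c.X + (X + 0) + c.(0 + X) + d.0)) + 0) + c.(0 + (rec X. c.a.(c.X + (X + 0) + c.(0 + X) + d.0))) + d.0) :: ··a··> n2
  n2 = c.(rec X. c.a.(c.X + (X + 0) + c.(0 + X) + d.0)) + ((rec X. c.a.(c.X + (X + 0) + c.(0 + X) + d.0)) + 0) + c.(0 + (rec X. c.a.(c.X + (X + 0) + c.(0 + X) + d.0))) + d.0 :: ··c··> n0, ··c··> n1, ··c··> n3, ··d··> n4
  n3 = 0 + (rec X. c.a.(c.X + (X + 0) + c.(0 + X) + d.0)) :: ··c··> n1
  n4 = 0 :: (no moves)
Coarsest stable partition (strong bisimilarity classes):
  B0 = {m0, m3}
  B1 = {m1}
  B2 = {m2}
  B3 = {n0, n3}
  B4 = {n1}
  B5 = {n2}
  B6 = {n4}
m0 ∈ B0, n0 ∈ B3 → different blocks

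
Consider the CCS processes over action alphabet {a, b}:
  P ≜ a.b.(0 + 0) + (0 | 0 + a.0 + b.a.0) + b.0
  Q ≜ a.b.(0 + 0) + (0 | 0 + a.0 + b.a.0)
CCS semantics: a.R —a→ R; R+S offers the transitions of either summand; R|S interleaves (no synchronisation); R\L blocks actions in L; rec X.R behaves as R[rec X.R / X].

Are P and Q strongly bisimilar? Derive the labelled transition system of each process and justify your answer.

LTS(P): 5 reachable states
  s0 = a.b.(0 + 0) + (0 | 0 + a.0 + b.a.0) + b.0 :: ··a··> s1, ··a··> s2, ··b··> s1, ··b··> s3
  s1 = 0 :: ∅
  s2 = b.(0 + 0) :: ··b··> s4
  s3 = a.0 :: ··a··> s1
  s4 = 0 + 0 :: ∅
LTS(Q): 5 reachable states
  t0 = a.b.(0 + 0) + (0 | 0 + a.0 + b.a.0) :: ··a··> t1, ··a··> t2, ··b··> t3
  t1 = 0 :: ∅
  t2 = b.(0 + 0) :: ··b··> t4
  t3 = a.0 :: ··a··> t1
  t4 = 0 + 0 :: ∅
Bisimilarity quotient blocks:
  B0 = {s0}
  B1 = {s1, s4, t1, t4}
  B2 = {s3, t3}
  B3 = {s2, t2}
  B4 = {t0}
s0 ∈ B0, t0 ∈ B4 → different blocks

not bisimilar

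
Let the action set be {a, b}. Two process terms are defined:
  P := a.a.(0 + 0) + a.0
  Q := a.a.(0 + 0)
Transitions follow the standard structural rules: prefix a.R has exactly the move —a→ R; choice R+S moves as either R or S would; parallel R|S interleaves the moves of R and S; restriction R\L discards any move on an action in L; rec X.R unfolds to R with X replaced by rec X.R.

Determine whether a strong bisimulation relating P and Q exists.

LTS(P): 4 reachable states
  m0 = a.a.(0 + 0) + a.0 :: --a--▸ m1, --a--▸ m2
  m1 = 0 :: deadlocked
  m2 = a.(0 + 0) :: --a--▸ m3
  m3 = 0 + 0 :: deadlocked
LTS(Q): 3 reachable states
  n0 = a.a.(0 + 0) :: --a--▸ n1
  n1 = a.(0 + 0) :: --a--▸ n2
  n2 = 0 + 0 :: deadlocked
Bisimilarity quotient blocks:
  B0 = {m0}
  B1 = {m1, m3, n2}
  B2 = {m2, n1}
  B3 = {n0}
m0 ∈ B0, n0 ∈ B3 → different blocks

P ≁ Q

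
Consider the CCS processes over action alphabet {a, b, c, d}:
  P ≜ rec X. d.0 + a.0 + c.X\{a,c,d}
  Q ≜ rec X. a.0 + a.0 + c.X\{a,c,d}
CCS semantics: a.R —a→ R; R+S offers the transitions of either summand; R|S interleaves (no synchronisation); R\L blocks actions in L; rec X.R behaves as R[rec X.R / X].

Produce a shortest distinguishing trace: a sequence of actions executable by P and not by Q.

d

LTS(P): 3 reachable states
  u0 = rec X. d.0 + a.0 + c.X\{a,c,d} | -a-> u1, -c-> u2, -d-> u1
  u1 = 0 | (no moves)
  u2 = (rec X. d.0 + a.0 + c.X\{a,c,d})\{a,c,d} | (no moves)
LTS(Q): 3 reachable states
  v0 = rec X. a.0 + a.0 + c.X\{a,c,d} | -a-> v1, -c-> v2
  v1 = 0 | (no moves)
  v2 = (rec X. a.0 + a.0 + c.X\{a,c,d})\{a,c,d} | (no moves)
Executing d from P (initial set {u0}):
  [1] d ⇒ {u1}
  P completes σ.
Executing d from Q (initial set {v0}):
  [1] d ⇒ ∅ (Q stuck)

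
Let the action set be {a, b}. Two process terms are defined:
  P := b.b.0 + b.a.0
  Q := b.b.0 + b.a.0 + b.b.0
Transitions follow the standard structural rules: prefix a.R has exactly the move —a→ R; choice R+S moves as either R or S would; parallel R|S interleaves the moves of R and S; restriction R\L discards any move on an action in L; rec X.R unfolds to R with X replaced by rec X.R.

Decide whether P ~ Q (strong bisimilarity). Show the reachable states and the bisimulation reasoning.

LTS(P): 4 reachable states
  s0 = b.b.0 + b.a.0 has moves —b→ s1, —b→ s2
  s1 = a.0 has moves —a→ s3
  s2 = b.0 has moves —b→ s3
  s3 = 0 has moves ·
LTS(Q): 4 reachable states
  t0 = b.b.0 + b.a.0 + b.b.0 has moves —b→ t1, —b→ t2
  t1 = a.0 has moves —a→ t3
  t2 = b.0 has moves —b→ t3
  t3 = 0 has moves ·
Partition-refinement fixed point:
  B0 = {s0, t0}
  B1 = {s1, t1}
  B2 = {s3, t3}
  B3 = {s2, t2}
s0 ∈ B0, t0 ∈ B0 → same block

bisimilar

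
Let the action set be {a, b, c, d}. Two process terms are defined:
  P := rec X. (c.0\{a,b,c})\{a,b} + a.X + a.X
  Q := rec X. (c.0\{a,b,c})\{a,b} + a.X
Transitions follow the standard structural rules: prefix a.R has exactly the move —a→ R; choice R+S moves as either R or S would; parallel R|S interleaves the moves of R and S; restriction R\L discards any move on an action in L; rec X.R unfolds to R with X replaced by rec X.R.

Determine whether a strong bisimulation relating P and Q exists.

bisimilar

Reachable graph of P (2 states):
  u0 = rec X. (c.0\{a,b,c})\{a,b} + a.X + a.X ⊢ —a→ u0, —c→ u1
  u1 = 0\{a,b,c}\{a,b} ⊢ ∅
Reachable graph of Q (2 states):
  v0 = rec X. (c.0\{a,b,c})\{a,b} + a.X ⊢ —a→ v0, —c→ v1
  v1 = 0\{a,b,c}\{a,b} ⊢ ∅
Partition-refinement fixed point:
  B0 = {u0, v0}
  B1 = {u1, v1}
u0 ∈ B0, v0 ∈ B0 → same block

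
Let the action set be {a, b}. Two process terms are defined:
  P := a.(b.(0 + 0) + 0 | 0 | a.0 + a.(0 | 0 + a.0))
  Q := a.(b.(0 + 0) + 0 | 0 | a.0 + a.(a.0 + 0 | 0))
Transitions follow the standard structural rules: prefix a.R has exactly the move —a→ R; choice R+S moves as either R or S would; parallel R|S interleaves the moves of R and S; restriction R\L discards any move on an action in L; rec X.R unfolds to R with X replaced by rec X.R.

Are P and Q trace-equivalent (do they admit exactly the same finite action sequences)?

P's transition system — 6 states:
  u0 = a.(b.(0 + 0) + 0 | 0 | a.0 + a.(0 | 0 + a.0)) has moves -a-> u1
  u1 = b.(0 + 0) + 0 | 0 | a.0 + a.(0 | 0 + a.0) has moves -a-> u2, -a-> u3, -b-> u4
  u2 = 0 | 0 + a.0 has moves -a-> u5
  u3 = 0 | 0 | 0 has moves ·
  u4 = 0 + 0 has moves ·
  u5 = 0 has moves ·
Q's transition system — 6 states:
  v0 = a.(b.(0 + 0) + 0 | 0 | a.0 + a.(a.0 + 0 | 0)) has moves -a-> v1
  v1 = b.(0 + 0) + 0 | 0 | a.0 + a.(a.0 + 0 | 0) has moves -a-> v2, -a-> v3, -b-> v4
  v2 = 0 | 0 | 0 has moves ·
  v3 = a.0 + 0 | 0 has moves -a-> v5
  v4 = 0 + 0 has moves ·
  v5 = 0 has moves ·
Coarsest stable partition (strong bisimilarity classes):
  B0 = {u0, v0}
  B1 = {u1, v1}
  B2 = {u3, u4, u5, v2, v4, v5}
  B3 = {u2, v3}
u0 ∈ B0, v0 ∈ B0 → same block
Bisimilar ⇒ trace-equivalent.

YES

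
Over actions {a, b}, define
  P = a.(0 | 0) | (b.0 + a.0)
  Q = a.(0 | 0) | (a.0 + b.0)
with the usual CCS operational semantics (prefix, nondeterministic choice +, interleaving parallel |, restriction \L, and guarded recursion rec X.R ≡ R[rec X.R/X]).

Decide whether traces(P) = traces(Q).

trace-equivalent

P's transition system — 4 states:
  s0 = a.(0 | 0) | (b.0 + a.0) ⊢ =a=> s1, =a=> s2, =b=> s2
  s1 = 0 | 0 | (b.0 + a.0) ⊢ =a=> s3, =b=> s3
  s2 = a.(0 | 0) | 0 ⊢ =a=> s3
  s3 = 0 | 0 | 0 ⊢ (no moves)
Q's transition system — 4 states:
  t0 = a.(0 | 0) | (a.0 + b.0) ⊢ =a=> t1, =a=> t2, =b=> t2
  t1 = 0 | 0 | (a.0 + b.0) ⊢ =a=> t3, =b=> t3
  t2 = a.(0 | 0) | 0 ⊢ =a=> t3
  t3 = 0 | 0 | 0 ⊢ (no moves)
Partition-refinement fixed point:
  B0 = {s0, t0}
  B1 = {s2, t2}
  B2 = {s3, t3}
  B3 = {s1, t1}
s0 ∈ B0, t0 ∈ B0 → same block
Bisimilar ⇒ trace-equivalent.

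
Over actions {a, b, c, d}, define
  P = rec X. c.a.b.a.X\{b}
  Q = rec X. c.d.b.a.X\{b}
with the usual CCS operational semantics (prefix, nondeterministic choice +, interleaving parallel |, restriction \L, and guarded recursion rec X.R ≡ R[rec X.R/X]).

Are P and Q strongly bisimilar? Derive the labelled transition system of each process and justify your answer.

LTS(P): 7 reachable states
  u0 = rec X. c.a.b.a.X\{b} | —c→ u1
  u1 = a.b.a.(rec X. c.a.b.a.X\{b})\{b} | —a→ u2
  u2 = b.a.(rec X. c.a.b.a.X\{b})\{b} | —b→ u3
  u3 = a.(rec X. c.a.b.a.X\{b})\{b} | —a→ u4
  u4 = (rec X. c.a.b.a.X\{b})\{b} | —c→ u5
  u5 = (a.b.a.(rec X. c.a.b.a.X\{b})\{b})\{b} | —a→ u6
  u6 = (b.a.(rec X. c.a.b.a.X\{b})\{b})\{b} | deadlocked
LTS(Q): 7 reachable states
  v0 = rec X. c.d.b.a.X\{b} | —c→ v1
  v1 = d.b.a.(rec X. c.d.b.a.X\{b})\{b} | —d→ v2
  v2 = b.a.(rec X. c.d.b.a.X\{b})\{b} | —b→ v3
  v3 = a.(rec X. c.d.b.a.X\{b})\{b} | —a→ v4
  v4 = (rec X. c.d.b.a.X\{b})\{b} | —c→ v5
  v5 = (d.b.a.(rec X. c.d.b.a.X\{b})\{b})\{b} | —d→ v6
  v6 = (b.a.(rec X. c.d.b.a.X\{b})\{b})\{b} | deadlocked
Partition-refinement fixed point:
  B0 = {u0}
  B1 = {u1}
  B2 = {u2}
  B3 = {u3}
  B4 = {u4}
  B5 = {u5}
  B6 = {u6, v6}
  B7 = {v0}
  B8 = {v1}
  B9 = {v2}
  B10 = {v3}
  B11 = {v4}
  B12 = {v5}
u0 ∈ B0, v0 ∈ B7 → different blocks

not bisimilar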